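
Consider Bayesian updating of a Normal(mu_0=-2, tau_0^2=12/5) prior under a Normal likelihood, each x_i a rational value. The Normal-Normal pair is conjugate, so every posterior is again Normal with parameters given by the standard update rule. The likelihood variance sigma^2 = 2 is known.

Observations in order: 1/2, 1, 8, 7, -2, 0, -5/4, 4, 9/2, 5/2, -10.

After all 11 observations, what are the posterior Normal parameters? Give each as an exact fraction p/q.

mu_0=151/142, tau_0^2=12/71

obs 1: x=1/2 → posterior Normal(-7/11, 12/11)
obs 2: x=1 → posterior Normal(-1/17, 12/17)
obs 3: x=8 → posterior Normal(47/23, 12/23)
obs 4: x=7 → posterior Normal(89/29, 12/29)
obs 5: x=-2 → posterior Normal(11/5, 12/35)
obs 6: x=0 → posterior Normal(77/41, 12/41)
obs 7: x=-5/4 → posterior Normal(139/94, 12/47)
obs 8: x=4 → posterior Normal(187/106, 12/53)
obs 9: x=9/2 → posterior Normal(241/118, 12/59)
obs 10: x=5/2 → posterior Normal(271/130, 12/65)
obs 11: x=-10 → posterior Normal(151/142, 12/71)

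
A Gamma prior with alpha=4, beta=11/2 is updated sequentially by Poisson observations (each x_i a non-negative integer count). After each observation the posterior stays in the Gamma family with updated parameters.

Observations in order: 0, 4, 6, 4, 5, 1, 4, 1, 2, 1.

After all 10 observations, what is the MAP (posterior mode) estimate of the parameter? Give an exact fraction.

2

obs 1: x=0 → posterior Gamma(4, 13/2)
obs 2: x=4 → posterior Gamma(8, 15/2)
obs 3: x=6 → posterior Gamma(14, 17/2)
obs 4: x=4 → posterior Gamma(18, 19/2)
obs 5: x=5 → posterior Gamma(23, 21/2)
obs 6: x=1 → posterior Gamma(24, 23/2)
obs 7: x=4 → posterior Gamma(28, 25/2)
obs 8: x=1 → posterior Gamma(29, 27/2)
obs 9: x=2 → posterior Gamma(31, 29/2)
obs 10: x=1 → posterior Gamma(32, 31/2)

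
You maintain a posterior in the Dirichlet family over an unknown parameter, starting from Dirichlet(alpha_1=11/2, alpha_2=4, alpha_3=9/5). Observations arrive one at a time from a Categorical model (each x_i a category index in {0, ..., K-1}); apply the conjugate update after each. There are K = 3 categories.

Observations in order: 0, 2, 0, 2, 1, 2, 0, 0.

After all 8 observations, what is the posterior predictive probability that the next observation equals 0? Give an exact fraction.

95/193

obs 1: x=0 → posterior Dirichlet(13/2, 4, 9/5)
obs 2: x=2 → posterior Dirichlet(13/2, 4, 14/5)
obs 3: x=0 → posterior Dirichlet(15/2, 4, 14/5)
obs 4: x=2 → posterior Dirichlet(15/2, 4, 19/5)
obs 5: x=1 → posterior Dirichlet(15/2, 5, 19/5)
obs 6: x=2 → posterior Dirichlet(15/2, 5, 24/5)
obs 7: x=0 → posterior Dirichlet(17/2, 5, 24/5)
obs 8: x=0 → posterior Dirichlet(19/2, 5, 24/5)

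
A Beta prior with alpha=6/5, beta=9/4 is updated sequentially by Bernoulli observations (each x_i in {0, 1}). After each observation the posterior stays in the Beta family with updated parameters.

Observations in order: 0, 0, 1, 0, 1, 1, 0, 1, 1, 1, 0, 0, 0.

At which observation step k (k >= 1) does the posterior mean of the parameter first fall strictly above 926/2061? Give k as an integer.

k = 8

obs 1: x=0 → posterior Beta(6/5, 13/4)
obs 2: x=0 → posterior Beta(6/5, 17/4)
obs 3: x=1 → posterior Beta(11/5, 17/4)
obs 4: x=0 → posterior Beta(11/5, 21/4)
obs 5: x=1 → posterior Beta(16/5, 21/4)
obs 6: x=1 → posterior Beta(21/5, 21/4)
obs 7: x=0 → posterior Beta(21/5, 25/4)
obs 8: x=1 → posterior Beta(26/5, 25/4)
obs 9: x=1 → posterior Beta(31/5, 25/4)
obs 10: x=1 → posterior Beta(36/5, 25/4)
obs 11: x=0 → posterior Beta(36/5, 29/4)
obs 12: x=0 → posterior Beta(36/5, 33/4)
obs 13: x=0 → posterior Beta(36/5, 37/4)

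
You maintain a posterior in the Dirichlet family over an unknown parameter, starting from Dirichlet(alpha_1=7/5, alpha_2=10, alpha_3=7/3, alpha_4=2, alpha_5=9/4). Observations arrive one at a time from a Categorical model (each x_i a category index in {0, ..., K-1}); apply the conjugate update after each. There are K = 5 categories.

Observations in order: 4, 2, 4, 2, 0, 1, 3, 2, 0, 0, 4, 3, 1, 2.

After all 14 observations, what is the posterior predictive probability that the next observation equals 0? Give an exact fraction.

264/1919

obs 1: x=4 → posterior Dirichlet(7/5, 10, 7/3, 2, 13/4)
obs 2: x=2 → posterior Dirichlet(7/5, 10, 10/3, 2, 13/4)
obs 3: x=4 → posterior Dirichlet(7/5, 10, 10/3, 2, 17/4)
obs 4: x=2 → posterior Dirichlet(7/5, 10, 13/3, 2, 17/4)
obs 5: x=0 → posterior Dirichlet(12/5, 10, 13/3, 2, 17/4)
obs 6: x=1 → posterior Dirichlet(12/5, 11, 13/3, 2, 17/4)
obs 7: x=3 → posterior Dirichlet(12/5, 11, 13/3, 3, 17/4)
obs 8: x=2 → posterior Dirichlet(12/5, 11, 16/3, 3, 17/4)
obs 9: x=0 → posterior Dirichlet(17/5, 11, 16/3, 3, 17/4)
obs 10: x=0 → posterior Dirichlet(22/5, 11, 16/3, 3, 17/4)
obs 11: x=4 → posterior Dirichlet(22/5, 11, 16/3, 3, 21/4)
obs 12: x=3 → posterior Dirichlet(22/5, 11, 16/3, 4, 21/4)
obs 13: x=1 → posterior Dirichlet(22/5, 12, 16/3, 4, 21/4)
obs 14: x=2 → posterior Dirichlet(22/5, 12, 19/3, 4, 21/4)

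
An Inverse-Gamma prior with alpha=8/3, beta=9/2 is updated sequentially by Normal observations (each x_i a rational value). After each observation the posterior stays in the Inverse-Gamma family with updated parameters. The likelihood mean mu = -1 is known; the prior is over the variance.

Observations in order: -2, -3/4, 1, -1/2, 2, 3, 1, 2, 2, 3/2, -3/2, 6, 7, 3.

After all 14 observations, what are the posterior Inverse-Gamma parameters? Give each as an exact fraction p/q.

obs 1: x=-2 → posterior Inverse-Gamma(19/6, 5)
obs 2: x=-3/4 → posterior Inverse-Gamma(11/3, 161/32)
obs 3: x=1 → posterior Inverse-Gamma(25/6, 225/32)
obs 4: x=-1/2 → posterior Inverse-Gamma(14/3, 229/32)
obs 5: x=2 → posterior Inverse-Gamma(31/6, 373/32)
obs 6: x=3 → posterior Inverse-Gamma(17/3, 629/32)
obs 7: x=1 → posterior Inverse-Gamma(37/6, 693/32)
obs 8: x=2 → posterior Inverse-Gamma(20/3, 837/32)
obs 9: x=2 → posterior Inverse-Gamma(43/6, 981/32)
obs 10: x=3/2 → posterior Inverse-Gamma(23/3, 1081/32)
obs 11: x=-3/2 → posterior Inverse-Gamma(49/6, 1085/32)
obs 12: x=6 → posterior Inverse-Gamma(26/3, 1869/32)
obs 13: x=7 → posterior Inverse-Gamma(55/6, 2893/32)
obs 14: x=3 → posterior Inverse-Gamma(29/3, 3149/32)

alpha=29/3, beta=3149/32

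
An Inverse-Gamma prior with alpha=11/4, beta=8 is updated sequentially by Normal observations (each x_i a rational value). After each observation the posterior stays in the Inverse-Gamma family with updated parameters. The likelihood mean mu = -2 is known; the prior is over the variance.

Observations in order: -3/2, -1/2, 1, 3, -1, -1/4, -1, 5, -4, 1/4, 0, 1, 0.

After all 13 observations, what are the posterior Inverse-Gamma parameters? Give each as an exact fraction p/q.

alpha=37/4, beta=1061/16

obs 1: x=-3/2 → posterior Inverse-Gamma(13/4, 65/8)
obs 2: x=-1/2 → posterior Inverse-Gamma(15/4, 37/4)
obs 3: x=1 → posterior Inverse-Gamma(17/4, 55/4)
obs 4: x=3 → posterior Inverse-Gamma(19/4, 105/4)
obs 5: x=-1 → posterior Inverse-Gamma(21/4, 107/4)
obs 6: x=-1/4 → posterior Inverse-Gamma(23/4, 905/32)
obs 7: x=-1 → posterior Inverse-Gamma(25/4, 921/32)
obs 8: x=5 → posterior Inverse-Gamma(27/4, 1705/32)
obs 9: x=-4 → posterior Inverse-Gamma(29/4, 1769/32)
obs 10: x=1/4 → posterior Inverse-Gamma(31/4, 925/16)
obs 11: x=0 → posterior Inverse-Gamma(33/4, 957/16)
obs 12: x=1 → posterior Inverse-Gamma(35/4, 1029/16)
obs 13: x=0 → posterior Inverse-Gamma(37/4, 1061/16)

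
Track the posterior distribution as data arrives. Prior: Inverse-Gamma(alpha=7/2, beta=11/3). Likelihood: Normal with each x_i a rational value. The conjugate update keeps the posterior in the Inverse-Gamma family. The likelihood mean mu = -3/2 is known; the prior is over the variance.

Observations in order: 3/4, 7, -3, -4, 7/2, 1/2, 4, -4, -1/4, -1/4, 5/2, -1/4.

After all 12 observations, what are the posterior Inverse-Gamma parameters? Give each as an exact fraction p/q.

obs 1: x=3/4 → posterior Inverse-Gamma(4, 595/96)
obs 2: x=7 → posterior Inverse-Gamma(9/2, 4063/96)
obs 3: x=-3 → posterior Inverse-Gamma(5, 4171/96)
obs 4: x=-4 → posterior Inverse-Gamma(11/2, 4471/96)
obs 5: x=7/2 → posterior Inverse-Gamma(6, 5671/96)
obs 6: x=1/2 → posterior Inverse-Gamma(13/2, 5863/96)
obs 7: x=4 → posterior Inverse-Gamma(7, 7315/96)
obs 8: x=-4 → posterior Inverse-Gamma(15/2, 7615/96)
obs 9: x=-1/4 → posterior Inverse-Gamma(8, 3845/48)
obs 10: x=-1/4 → posterior Inverse-Gamma(17/2, 7765/96)
obs 11: x=5/2 → posterior Inverse-Gamma(9, 8533/96)
obs 12: x=-1/4 → posterior Inverse-Gamma(19/2, 269/3)

alpha=19/2, beta=269/3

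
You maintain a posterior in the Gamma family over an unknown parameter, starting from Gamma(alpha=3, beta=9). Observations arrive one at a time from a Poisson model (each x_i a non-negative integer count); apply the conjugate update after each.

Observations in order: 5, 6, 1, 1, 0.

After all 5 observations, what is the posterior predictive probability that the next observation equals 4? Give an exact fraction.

obs 1: x=5 → posterior Gamma(8, 10)
obs 2: x=6 → posterior Gamma(14, 11)
obs 3: x=1 → posterior Gamma(15, 12)
obs 4: x=1 → posterior Gamma(16, 13)
obs 5: x=0 → posterior Gamma(16, 14)

2813915712449707507712/110841891002655029296875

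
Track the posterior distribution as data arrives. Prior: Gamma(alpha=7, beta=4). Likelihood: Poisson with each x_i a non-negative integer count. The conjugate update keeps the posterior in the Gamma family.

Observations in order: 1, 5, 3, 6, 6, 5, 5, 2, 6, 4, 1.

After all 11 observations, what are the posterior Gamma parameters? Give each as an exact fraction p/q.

alpha=51, beta=15

obs 1: x=1 → posterior Gamma(8, 5)
obs 2: x=5 → posterior Gamma(13, 6)
obs 3: x=3 → posterior Gamma(16, 7)
obs 4: x=6 → posterior Gamma(22, 8)
obs 5: x=6 → posterior Gamma(28, 9)
obs 6: x=5 → posterior Gamma(33, 10)
obs 7: x=5 → posterior Gamma(38, 11)
obs 8: x=2 → posterior Gamma(40, 12)
obs 9: x=6 → posterior Gamma(46, 13)
obs 10: x=4 → posterior Gamma(50, 14)
obs 11: x=1 → posterior Gamma(51, 15)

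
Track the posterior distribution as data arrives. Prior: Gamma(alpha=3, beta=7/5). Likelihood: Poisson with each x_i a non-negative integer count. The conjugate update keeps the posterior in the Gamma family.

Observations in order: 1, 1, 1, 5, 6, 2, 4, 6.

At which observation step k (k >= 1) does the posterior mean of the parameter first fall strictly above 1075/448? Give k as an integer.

obs 1: x=1 → posterior Gamma(4, 12/5)
obs 2: x=1 → posterior Gamma(5, 17/5)
obs 3: x=1 → posterior Gamma(6, 22/5)
obs 4: x=5 → posterior Gamma(11, 27/5)
obs 5: x=6 → posterior Gamma(17, 32/5)
obs 6: x=2 → posterior Gamma(19, 37/5)
obs 7: x=4 → posterior Gamma(23, 42/5)
obs 8: x=6 → posterior Gamma(29, 47/5)

k = 5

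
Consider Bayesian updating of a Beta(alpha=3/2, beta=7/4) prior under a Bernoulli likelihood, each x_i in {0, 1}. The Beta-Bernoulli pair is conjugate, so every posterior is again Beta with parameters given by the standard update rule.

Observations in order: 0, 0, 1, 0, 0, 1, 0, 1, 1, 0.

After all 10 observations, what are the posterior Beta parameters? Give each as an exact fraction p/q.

alpha=11/2, beta=31/4

obs 1: x=0 → posterior Beta(3/2, 11/4)
obs 2: x=0 → posterior Beta(3/2, 15/4)
obs 3: x=1 → posterior Beta(5/2, 15/4)
obs 4: x=0 → posterior Beta(5/2, 19/4)
obs 5: x=0 → posterior Beta(5/2, 23/4)
obs 6: x=1 → posterior Beta(7/2, 23/4)
obs 7: x=0 → posterior Beta(7/2, 27/4)
obs 8: x=1 → posterior Beta(9/2, 27/4)
obs 9: x=1 → posterior Beta(11/2, 27/4)
obs 10: x=0 → posterior Beta(11/2, 31/4)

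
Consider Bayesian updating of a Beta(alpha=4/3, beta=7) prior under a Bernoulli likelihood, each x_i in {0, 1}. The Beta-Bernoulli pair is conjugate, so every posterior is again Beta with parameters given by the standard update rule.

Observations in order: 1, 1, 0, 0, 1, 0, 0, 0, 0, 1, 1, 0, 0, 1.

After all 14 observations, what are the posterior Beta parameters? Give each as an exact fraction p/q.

obs 1: x=1 → posterior Beta(7/3, 7)
obs 2: x=1 → posterior Beta(10/3, 7)
obs 3: x=0 → posterior Beta(10/3, 8)
obs 4: x=0 → posterior Beta(10/3, 9)
obs 5: x=1 → posterior Beta(13/3, 9)
obs 6: x=0 → posterior Beta(13/3, 10)
obs 7: x=0 → posterior Beta(13/3, 11)
obs 8: x=0 → posterior Beta(13/3, 12)
obs 9: x=0 → posterior Beta(13/3, 13)
obs 10: x=1 → posterior Beta(16/3, 13)
obs 11: x=1 → posterior Beta(19/3, 13)
obs 12: x=0 → posterior Beta(19/3, 14)
obs 13: x=0 → posterior Beta(19/3, 15)
obs 14: x=1 → posterior Beta(22/3, 15)

alpha=22/3, beta=15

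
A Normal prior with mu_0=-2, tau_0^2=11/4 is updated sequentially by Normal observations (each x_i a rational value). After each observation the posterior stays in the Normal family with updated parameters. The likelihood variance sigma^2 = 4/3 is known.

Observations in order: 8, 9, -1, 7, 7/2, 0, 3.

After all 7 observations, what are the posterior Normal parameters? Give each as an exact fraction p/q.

obs 1: x=8 → posterior Normal(232/49, 44/49)
obs 2: x=9 → posterior Normal(529/82, 22/41)
obs 3: x=-1 → posterior Normal(496/115, 44/115)
obs 4: x=7 → posterior Normal(727/148, 11/37)
obs 5: x=7/2 → posterior Normal(1685/362, 44/181)
obs 6: x=0 → posterior Normal(1685/428, 22/107)
obs 7: x=3 → posterior Normal(1883/494, 44/247)

mu_0=1883/494, tau_0^2=44/247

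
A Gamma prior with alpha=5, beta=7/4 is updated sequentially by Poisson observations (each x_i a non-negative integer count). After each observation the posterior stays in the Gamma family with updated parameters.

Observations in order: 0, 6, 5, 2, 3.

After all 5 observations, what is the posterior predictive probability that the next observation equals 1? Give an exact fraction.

obs 1: x=0 → posterior Gamma(5, 11/4)
obs 2: x=6 → posterior Gamma(11, 15/4)
obs 3: x=5 → posterior Gamma(16, 19/4)
obs 4: x=2 → posterior Gamma(18, 23/4)
obs 5: x=3 → posterior Gamma(21, 27/4)

96143146968190349570419774499868/645590698195138073036733040138561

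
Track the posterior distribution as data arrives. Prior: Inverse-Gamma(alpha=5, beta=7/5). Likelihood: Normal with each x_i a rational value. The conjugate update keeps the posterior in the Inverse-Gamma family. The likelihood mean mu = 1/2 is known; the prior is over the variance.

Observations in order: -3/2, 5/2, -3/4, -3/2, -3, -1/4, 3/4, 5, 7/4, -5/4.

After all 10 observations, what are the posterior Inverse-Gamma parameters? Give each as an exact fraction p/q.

obs 1: x=-3/2 → posterior Inverse-Gamma(11/2, 17/5)
obs 2: x=5/2 → posterior Inverse-Gamma(6, 27/5)
obs 3: x=-3/4 → posterior Inverse-Gamma(13/2, 989/160)
obs 4: x=-3/2 → posterior Inverse-Gamma(7, 1309/160)
obs 5: x=-3 → posterior Inverse-Gamma(15/2, 2289/160)
obs 6: x=-1/4 → posterior Inverse-Gamma(8, 1167/80)
obs 7: x=3/4 → posterior Inverse-Gamma(17/2, 2339/160)
obs 8: x=5 → posterior Inverse-Gamma(9, 3959/160)
obs 9: x=7/4 → posterior Inverse-Gamma(19/2, 1021/40)
obs 10: x=-5/4 → posterior Inverse-Gamma(10, 4329/160)

alpha=10, beta=4329/160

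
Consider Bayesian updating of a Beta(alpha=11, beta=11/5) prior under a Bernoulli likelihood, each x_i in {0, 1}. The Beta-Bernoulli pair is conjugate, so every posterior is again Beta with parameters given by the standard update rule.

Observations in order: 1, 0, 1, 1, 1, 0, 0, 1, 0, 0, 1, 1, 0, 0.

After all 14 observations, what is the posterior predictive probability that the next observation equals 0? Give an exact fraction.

obs 1: x=1 → posterior Beta(12, 11/5)
obs 2: x=0 → posterior Beta(12, 16/5)
obs 3: x=1 → posterior Beta(13, 16/5)
obs 4: x=1 → posterior Beta(14, 16/5)
obs 5: x=1 → posterior Beta(15, 16/5)
obs 6: x=0 → posterior Beta(15, 21/5)
obs 7: x=0 → posterior Beta(15, 26/5)
obs 8: x=1 → posterior Beta(16, 26/5)
obs 9: x=0 → posterior Beta(16, 31/5)
obs 10: x=0 → posterior Beta(16, 36/5)
obs 11: x=1 → posterior Beta(17, 36/5)
obs 12: x=1 → posterior Beta(18, 36/5)
obs 13: x=0 → posterior Beta(18, 41/5)
obs 14: x=0 → posterior Beta(18, 46/5)

23/68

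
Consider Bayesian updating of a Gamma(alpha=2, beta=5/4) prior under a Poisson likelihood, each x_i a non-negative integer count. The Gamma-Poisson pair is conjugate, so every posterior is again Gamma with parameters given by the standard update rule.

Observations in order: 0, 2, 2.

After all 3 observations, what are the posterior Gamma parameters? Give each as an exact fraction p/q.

alpha=6, beta=17/4

obs 1: x=0 → posterior Gamma(2, 9/4)
obs 2: x=2 → posterior Gamma(4, 13/4)
obs 3: x=2 → posterior Gamma(6, 17/4)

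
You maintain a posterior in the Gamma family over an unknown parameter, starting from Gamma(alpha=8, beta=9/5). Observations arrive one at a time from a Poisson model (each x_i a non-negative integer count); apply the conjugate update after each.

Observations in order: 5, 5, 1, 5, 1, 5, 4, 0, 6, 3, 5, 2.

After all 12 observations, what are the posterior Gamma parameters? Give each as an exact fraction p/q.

obs 1: x=5 → posterior Gamma(13, 14/5)
obs 2: x=5 → posterior Gamma(18, 19/5)
obs 3: x=1 → posterior Gamma(19, 24/5)
obs 4: x=5 → posterior Gamma(24, 29/5)
obs 5: x=1 → posterior Gamma(25, 34/5)
obs 6: x=5 → posterior Gamma(30, 39/5)
obs 7: x=4 → posterior Gamma(34, 44/5)
obs 8: x=0 → posterior Gamma(34, 49/5)
obs 9: x=6 → posterior Gamma(40, 54/5)
obs 10: x=3 → posterior Gamma(43, 59/5)
obs 11: x=5 → posterior Gamma(48, 64/5)
obs 12: x=2 → posterior Gamma(50, 69/5)

alpha=50, beta=69/5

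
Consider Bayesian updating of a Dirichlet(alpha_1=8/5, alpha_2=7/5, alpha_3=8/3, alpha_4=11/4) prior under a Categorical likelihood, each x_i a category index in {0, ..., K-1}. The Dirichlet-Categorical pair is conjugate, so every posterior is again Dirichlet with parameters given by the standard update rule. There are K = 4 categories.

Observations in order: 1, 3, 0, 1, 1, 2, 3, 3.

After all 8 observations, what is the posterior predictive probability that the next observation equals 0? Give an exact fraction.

156/985

obs 1: x=1 → posterior Dirichlet(8/5, 12/5, 8/3, 11/4)
obs 2: x=3 → posterior Dirichlet(8/5, 12/5, 8/3, 15/4)
obs 3: x=0 → posterior Dirichlet(13/5, 12/5, 8/3, 15/4)
obs 4: x=1 → posterior Dirichlet(13/5, 17/5, 8/3, 15/4)
obs 5: x=1 → posterior Dirichlet(13/5, 22/5, 8/3, 15/4)
obs 6: x=2 → posterior Dirichlet(13/5, 22/5, 11/3, 15/4)
obs 7: x=3 → posterior Dirichlet(13/5, 22/5, 11/3, 19/4)
obs 8: x=3 → posterior Dirichlet(13/5, 22/5, 11/3, 23/4)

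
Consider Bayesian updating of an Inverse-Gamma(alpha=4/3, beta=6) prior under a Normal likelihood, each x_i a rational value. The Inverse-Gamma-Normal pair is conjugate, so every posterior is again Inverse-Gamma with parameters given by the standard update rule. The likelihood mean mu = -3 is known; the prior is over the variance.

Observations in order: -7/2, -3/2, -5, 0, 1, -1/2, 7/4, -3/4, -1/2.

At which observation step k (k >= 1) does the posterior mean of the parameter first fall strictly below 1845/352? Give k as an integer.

obs 1: x=-7/2 → posterior Inverse-Gamma(11/6, 49/8)
obs 2: x=-3/2 → posterior Inverse-Gamma(7/3, 29/4)
obs 3: x=-5 → posterior Inverse-Gamma(17/6, 37/4)
obs 4: x=0 → posterior Inverse-Gamma(10/3, 55/4)
obs 5: x=1 → posterior Inverse-Gamma(23/6, 87/4)
obs 6: x=-1/2 → posterior Inverse-Gamma(13/3, 199/8)
obs 7: x=7/4 → posterior Inverse-Gamma(29/6, 1157/32)
obs 8: x=-3/4 → posterior Inverse-Gamma(16/3, 619/16)
obs 9: x=-1/2 → posterior Inverse-Gamma(35/6, 669/16)

k = 3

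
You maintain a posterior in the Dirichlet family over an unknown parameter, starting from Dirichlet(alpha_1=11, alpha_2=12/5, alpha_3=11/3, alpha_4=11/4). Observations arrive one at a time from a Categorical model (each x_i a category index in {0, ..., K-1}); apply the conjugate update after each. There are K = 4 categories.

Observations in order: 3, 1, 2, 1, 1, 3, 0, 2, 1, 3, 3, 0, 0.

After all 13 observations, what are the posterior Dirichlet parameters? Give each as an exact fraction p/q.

obs 1: x=3 → posterior Dirichlet(11, 12/5, 11/3, 15/4)
obs 2: x=1 → posterior Dirichlet(11, 17/5, 11/3, 15/4)
obs 3: x=2 → posterior Dirichlet(11, 17/5, 14/3, 15/4)
obs 4: x=1 → posterior Dirichlet(11, 22/5, 14/3, 15/4)
obs 5: x=1 → posterior Dirichlet(11, 27/5, 14/3, 15/4)
obs 6: x=3 → posterior Dirichlet(11, 27/5, 14/3, 19/4)
obs 7: x=0 → posterior Dirichlet(12, 27/5, 14/3, 19/4)
obs 8: x=2 → posterior Dirichlet(12, 27/5, 17/3, 19/4)
obs 9: x=1 → posterior Dirichlet(12, 32/5, 17/3, 19/4)
obs 10: x=3 → posterior Dirichlet(12, 32/5, 17/3, 23/4)
obs 11: x=3 → posterior Dirichlet(12, 32/5, 17/3, 27/4)
obs 12: x=0 → posterior Dirichlet(13, 32/5, 17/3, 27/4)
obs 13: x=0 → posterior Dirichlet(14, 32/5, 17/3, 27/4)

alpha_1=14, alpha_2=32/5, alpha_3=17/3, alpha_4=27/4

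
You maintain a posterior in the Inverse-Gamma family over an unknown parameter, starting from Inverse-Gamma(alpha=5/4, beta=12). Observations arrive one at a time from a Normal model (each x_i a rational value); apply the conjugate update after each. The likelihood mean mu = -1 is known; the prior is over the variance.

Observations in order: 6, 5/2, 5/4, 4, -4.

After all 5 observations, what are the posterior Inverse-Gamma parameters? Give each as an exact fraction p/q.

obs 1: x=6 → posterior Inverse-Gamma(7/4, 73/2)
obs 2: x=5/2 → posterior Inverse-Gamma(9/4, 341/8)
obs 3: x=5/4 → posterior Inverse-Gamma(11/4, 1445/32)
obs 4: x=4 → posterior Inverse-Gamma(13/4, 1845/32)
obs 5: x=-4 → posterior Inverse-Gamma(15/4, 1989/32)

alpha=15/4, beta=1989/32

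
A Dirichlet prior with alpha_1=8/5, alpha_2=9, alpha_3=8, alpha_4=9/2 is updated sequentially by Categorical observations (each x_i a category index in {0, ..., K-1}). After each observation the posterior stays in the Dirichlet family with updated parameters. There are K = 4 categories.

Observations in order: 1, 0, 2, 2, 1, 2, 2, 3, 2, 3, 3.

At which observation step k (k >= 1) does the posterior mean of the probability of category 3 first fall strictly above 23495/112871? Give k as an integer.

k = 11

obs 1: x=1 → posterior Dirichlet(8/5, 10, 8, 9/2)
obs 2: x=0 → posterior Dirichlet(13/5, 10, 8, 9/2)
obs 3: x=2 → posterior Dirichlet(13/5, 10, 9, 9/2)
obs 4: x=2 → posterior Dirichlet(13/5, 10, 10, 9/2)
obs 5: x=1 → posterior Dirichlet(13/5, 11, 10, 9/2)
obs 6: x=2 → posterior Dirichlet(13/5, 11, 11, 9/2)
obs 7: x=2 → posterior Dirichlet(13/5, 11, 12, 9/2)
obs 8: x=3 → posterior Dirichlet(13/5, 11, 12, 11/2)
obs 9: x=2 → posterior Dirichlet(13/5, 11, 13, 11/2)
obs 10: x=3 → posterior Dirichlet(13/5, 11, 13, 13/2)
obs 11: x=3 → posterior Dirichlet(13/5, 11, 13, 15/2)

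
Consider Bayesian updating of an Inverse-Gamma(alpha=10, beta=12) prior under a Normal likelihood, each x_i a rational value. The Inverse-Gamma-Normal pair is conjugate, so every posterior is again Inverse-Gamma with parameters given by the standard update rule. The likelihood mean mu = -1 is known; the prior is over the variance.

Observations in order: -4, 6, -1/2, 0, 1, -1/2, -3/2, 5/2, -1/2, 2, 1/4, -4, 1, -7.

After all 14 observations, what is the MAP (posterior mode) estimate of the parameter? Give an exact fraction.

obs 1: x=-4 → posterior Inverse-Gamma(21/2, 33/2)
obs 2: x=6 → posterior Inverse-Gamma(11, 41)
obs 3: x=-1/2 → posterior Inverse-Gamma(23/2, 329/8)
obs 4: x=0 → posterior Inverse-Gamma(12, 333/8)
obs 5: x=1 → posterior Inverse-Gamma(25/2, 349/8)
obs 6: x=-1/2 → posterior Inverse-Gamma(13, 175/4)
obs 7: x=-3/2 → posterior Inverse-Gamma(27/2, 351/8)
obs 8: x=5/2 → posterior Inverse-Gamma(14, 50)
obs 9: x=-1/2 → posterior Inverse-Gamma(29/2, 401/8)
obs 10: x=2 → posterior Inverse-Gamma(15, 437/8)
obs 11: x=1/4 → posterior Inverse-Gamma(31/2, 1773/32)
obs 12: x=-4 → posterior Inverse-Gamma(16, 1917/32)
obs 13: x=1 → posterior Inverse-Gamma(33/2, 1981/32)
obs 14: x=-7 → posterior Inverse-Gamma(17, 2557/32)

2557/576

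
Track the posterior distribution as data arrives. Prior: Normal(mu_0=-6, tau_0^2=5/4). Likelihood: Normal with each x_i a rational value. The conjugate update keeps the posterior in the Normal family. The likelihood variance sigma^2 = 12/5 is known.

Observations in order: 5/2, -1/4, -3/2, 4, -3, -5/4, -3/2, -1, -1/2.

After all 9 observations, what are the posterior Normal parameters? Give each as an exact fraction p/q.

obs 1: x=5/2 → posterior Normal(-451/146, 60/73)
obs 2: x=-1/4 → posterior Normal(-927/392, 30/49)
obs 3: x=-3/2 → posterior Normal(-359/164, 20/41)
obs 4: x=4 → posterior Normal(-677/592, 15/37)
obs 5: x=-3 → posterior Normal(-977/692, 60/173)
obs 6: x=-5/4 → posterior Normal(-551/396, 10/33)
obs 7: x=-3/2 → posterior Normal(-313/223, 60/223)
obs 8: x=-1 → posterior Normal(-169/124, 15/62)
obs 9: x=-1/2 → posterior Normal(-701/546, 20/91)

mu_0=-701/546, tau_0^2=20/91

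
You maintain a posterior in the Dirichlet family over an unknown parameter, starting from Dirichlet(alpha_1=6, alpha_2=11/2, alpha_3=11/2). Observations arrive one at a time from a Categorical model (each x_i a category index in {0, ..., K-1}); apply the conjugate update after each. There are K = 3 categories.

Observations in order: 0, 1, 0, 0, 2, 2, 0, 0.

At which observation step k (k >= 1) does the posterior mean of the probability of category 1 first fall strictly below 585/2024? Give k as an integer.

k = 6

obs 1: x=0 → posterior Dirichlet(7, 11/2, 11/2)
obs 2: x=1 → posterior Dirichlet(7, 13/2, 11/2)
obs 3: x=0 → posterior Dirichlet(8, 13/2, 11/2)
obs 4: x=0 → posterior Dirichlet(9, 13/2, 11/2)
obs 5: x=2 → posterior Dirichlet(9, 13/2, 13/2)
obs 6: x=2 → posterior Dirichlet(9, 13/2, 15/2)
obs 7: x=0 → posterior Dirichlet(10, 13/2, 15/2)
obs 8: x=0 → posterior Dirichlet(11, 13/2, 15/2)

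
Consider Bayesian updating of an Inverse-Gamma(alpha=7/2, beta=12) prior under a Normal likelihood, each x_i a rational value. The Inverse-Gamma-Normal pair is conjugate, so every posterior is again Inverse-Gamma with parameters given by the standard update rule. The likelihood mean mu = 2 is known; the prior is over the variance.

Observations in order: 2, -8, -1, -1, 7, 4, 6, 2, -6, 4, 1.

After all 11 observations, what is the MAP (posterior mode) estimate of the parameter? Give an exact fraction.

64/5

obs 1: x=2 → posterior Inverse-Gamma(4, 12)
obs 2: x=-8 → posterior Inverse-Gamma(9/2, 62)
obs 3: x=-1 → posterior Inverse-Gamma(5, 133/2)
obs 4: x=-1 → posterior Inverse-Gamma(11/2, 71)
obs 5: x=7 → posterior Inverse-Gamma(6, 167/2)
obs 6: x=4 → posterior Inverse-Gamma(13/2, 171/2)
obs 7: x=6 → posterior Inverse-Gamma(7, 187/2)
obs 8: x=2 → posterior Inverse-Gamma(15/2, 187/2)
obs 9: x=-6 → posterior Inverse-Gamma(8, 251/2)
obs 10: x=4 → posterior Inverse-Gamma(17/2, 255/2)
obs 11: x=1 → posterior Inverse-Gamma(9, 128)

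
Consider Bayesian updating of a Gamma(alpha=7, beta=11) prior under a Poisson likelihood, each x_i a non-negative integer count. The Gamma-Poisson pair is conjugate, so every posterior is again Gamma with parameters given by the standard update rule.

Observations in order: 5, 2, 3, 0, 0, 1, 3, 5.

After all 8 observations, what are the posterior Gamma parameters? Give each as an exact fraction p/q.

obs 1: x=5 → posterior Gamma(12, 12)
obs 2: x=2 → posterior Gamma(14, 13)
obs 3: x=3 → posterior Gamma(17, 14)
obs 4: x=0 → posterior Gamma(17, 15)
obs 5: x=0 → posterior Gamma(17, 16)
obs 6: x=1 → posterior Gamma(18, 17)
obs 7: x=3 → posterior Gamma(21, 18)
obs 8: x=5 → posterior Gamma(26, 19)

alpha=26, beta=19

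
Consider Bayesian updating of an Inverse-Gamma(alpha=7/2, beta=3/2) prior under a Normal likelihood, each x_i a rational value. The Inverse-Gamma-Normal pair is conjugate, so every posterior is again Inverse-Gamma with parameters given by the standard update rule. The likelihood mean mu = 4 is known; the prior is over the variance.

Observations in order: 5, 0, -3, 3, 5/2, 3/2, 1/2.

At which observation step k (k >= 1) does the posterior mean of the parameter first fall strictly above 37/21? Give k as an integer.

k = 2

obs 1: x=5 → posterior Inverse-Gamma(4, 2)
obs 2: x=0 → posterior Inverse-Gamma(9/2, 10)
obs 3: x=-3 → posterior Inverse-Gamma(5, 69/2)
obs 4: x=3 → posterior Inverse-Gamma(11/2, 35)
obs 5: x=5/2 → posterior Inverse-Gamma(6, 289/8)
obs 6: x=3/2 → posterior Inverse-Gamma(13/2, 157/4)
obs 7: x=1/2 → posterior Inverse-Gamma(7, 363/8)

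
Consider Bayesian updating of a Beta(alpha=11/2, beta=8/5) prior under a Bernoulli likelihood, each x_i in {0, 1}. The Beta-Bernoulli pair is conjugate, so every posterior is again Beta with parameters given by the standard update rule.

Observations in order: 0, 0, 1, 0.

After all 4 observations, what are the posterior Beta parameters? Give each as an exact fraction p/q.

alpha=13/2, beta=23/5

obs 1: x=0 → posterior Beta(11/2, 13/5)
obs 2: x=0 → posterior Beta(11/2, 18/5)
obs 3: x=1 → posterior Beta(13/2, 18/5)
obs 4: x=0 → posterior Beta(13/2, 23/5)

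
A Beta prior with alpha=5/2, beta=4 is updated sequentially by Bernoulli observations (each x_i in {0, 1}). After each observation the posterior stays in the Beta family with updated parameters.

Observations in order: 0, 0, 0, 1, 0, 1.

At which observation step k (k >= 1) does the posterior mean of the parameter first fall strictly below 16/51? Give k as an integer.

obs 1: x=0 → posterior Beta(5/2, 5)
obs 2: x=0 → posterior Beta(5/2, 6)
obs 3: x=0 → posterior Beta(5/2, 7)
obs 4: x=1 → posterior Beta(7/2, 7)
obs 5: x=0 → posterior Beta(7/2, 8)
obs 6: x=1 → posterior Beta(9/2, 8)

k = 2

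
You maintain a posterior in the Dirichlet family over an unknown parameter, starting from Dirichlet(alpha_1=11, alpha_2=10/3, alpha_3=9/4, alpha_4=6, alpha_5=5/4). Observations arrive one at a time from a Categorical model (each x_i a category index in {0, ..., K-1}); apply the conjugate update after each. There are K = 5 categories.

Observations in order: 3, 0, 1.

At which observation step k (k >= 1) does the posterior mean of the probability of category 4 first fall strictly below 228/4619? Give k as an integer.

k = 2

obs 1: x=3 → posterior Dirichlet(11, 10/3, 9/4, 7, 5/4)
obs 2: x=0 → posterior Dirichlet(12, 10/3, 9/4, 7, 5/4)
obs 3: x=1 → posterior Dirichlet(12, 13/3, 9/4, 7, 5/4)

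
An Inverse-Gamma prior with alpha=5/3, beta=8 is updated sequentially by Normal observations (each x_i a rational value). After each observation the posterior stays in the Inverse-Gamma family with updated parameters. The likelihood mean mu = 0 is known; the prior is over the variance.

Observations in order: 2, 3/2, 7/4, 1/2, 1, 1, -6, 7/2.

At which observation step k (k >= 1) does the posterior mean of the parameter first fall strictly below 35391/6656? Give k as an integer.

obs 1: x=2 → posterior Inverse-Gamma(13/6, 10)
obs 2: x=3/2 → posterior Inverse-Gamma(8/3, 89/8)
obs 3: x=7/4 → posterior Inverse-Gamma(19/6, 405/32)
obs 4: x=1/2 → posterior Inverse-Gamma(11/3, 409/32)
obs 5: x=1 → posterior Inverse-Gamma(25/6, 425/32)
obs 6: x=1 → posterior Inverse-Gamma(14/3, 441/32)
obs 7: x=-6 → posterior Inverse-Gamma(31/6, 1017/32)
obs 8: x=7/2 → posterior Inverse-Gamma(17/3, 1213/32)

k = 4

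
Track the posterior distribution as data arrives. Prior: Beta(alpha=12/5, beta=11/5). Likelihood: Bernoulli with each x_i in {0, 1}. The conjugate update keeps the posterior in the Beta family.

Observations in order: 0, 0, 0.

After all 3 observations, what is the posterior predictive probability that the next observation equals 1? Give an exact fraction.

obs 1: x=0 → posterior Beta(12/5, 16/5)
obs 2: x=0 → posterior Beta(12/5, 21/5)
obs 3: x=0 → posterior Beta(12/5, 26/5)

6/19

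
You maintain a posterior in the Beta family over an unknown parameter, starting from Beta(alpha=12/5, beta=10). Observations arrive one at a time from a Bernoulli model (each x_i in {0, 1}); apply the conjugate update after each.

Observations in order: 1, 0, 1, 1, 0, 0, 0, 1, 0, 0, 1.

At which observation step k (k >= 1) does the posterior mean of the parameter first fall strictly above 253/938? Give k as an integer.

obs 1: x=1 → posterior Beta(17/5, 10)
obs 2: x=0 → posterior Beta(17/5, 11)
obs 3: x=1 → posterior Beta(22/5, 11)
obs 4: x=1 → posterior Beta(27/5, 11)
obs 5: x=0 → posterior Beta(27/5, 12)
obs 6: x=0 → posterior Beta(27/5, 13)
obs 7: x=0 → posterior Beta(27/5, 14)
obs 8: x=1 → posterior Beta(32/5, 14)
obs 9: x=0 → posterior Beta(32/5, 15)
obs 10: x=0 → posterior Beta(32/5, 16)
obs 11: x=1 → posterior Beta(37/5, 16)

k = 3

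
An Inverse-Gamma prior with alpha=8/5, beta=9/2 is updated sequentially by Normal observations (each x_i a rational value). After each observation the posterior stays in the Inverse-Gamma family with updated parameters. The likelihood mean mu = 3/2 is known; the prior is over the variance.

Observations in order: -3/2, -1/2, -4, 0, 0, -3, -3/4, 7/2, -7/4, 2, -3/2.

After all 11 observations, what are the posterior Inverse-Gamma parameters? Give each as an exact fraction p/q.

obs 1: x=-3/2 → posterior Inverse-Gamma(21/10, 9)
obs 2: x=-1/2 → posterior Inverse-Gamma(13/5, 11)
obs 3: x=-4 → posterior Inverse-Gamma(31/10, 209/8)
obs 4: x=0 → posterior Inverse-Gamma(18/5, 109/4)
obs 5: x=0 → posterior Inverse-Gamma(41/10, 227/8)
obs 6: x=-3 → posterior Inverse-Gamma(23/5, 77/2)
obs 7: x=-3/4 → posterior Inverse-Gamma(51/10, 1313/32)
obs 8: x=7/2 → posterior Inverse-Gamma(28/5, 1377/32)
obs 9: x=-7/4 → posterior Inverse-Gamma(61/10, 773/16)
obs 10: x=2 → posterior Inverse-Gamma(33/5, 775/16)
obs 11: x=-3/2 → posterior Inverse-Gamma(71/10, 847/16)

alpha=71/10, beta=847/16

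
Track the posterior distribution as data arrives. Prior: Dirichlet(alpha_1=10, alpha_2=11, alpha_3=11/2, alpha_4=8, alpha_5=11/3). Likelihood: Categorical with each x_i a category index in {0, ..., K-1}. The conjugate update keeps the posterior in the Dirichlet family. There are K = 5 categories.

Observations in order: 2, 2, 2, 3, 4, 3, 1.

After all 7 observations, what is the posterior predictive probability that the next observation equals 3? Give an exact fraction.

60/271

obs 1: x=2 → posterior Dirichlet(10, 11, 13/2, 8, 11/3)
obs 2: x=2 → posterior Dirichlet(10, 11, 15/2, 8, 11/3)
obs 3: x=2 → posterior Dirichlet(10, 11, 17/2, 8, 11/3)
obs 4: x=3 → posterior Dirichlet(10, 11, 17/2, 9, 11/3)
obs 5: x=4 → posterior Dirichlet(10, 11, 17/2, 9, 14/3)
obs 6: x=3 → posterior Dirichlet(10, 11, 17/2, 10, 14/3)
obs 7: x=1 → posterior Dirichlet(10, 12, 17/2, 10, 14/3)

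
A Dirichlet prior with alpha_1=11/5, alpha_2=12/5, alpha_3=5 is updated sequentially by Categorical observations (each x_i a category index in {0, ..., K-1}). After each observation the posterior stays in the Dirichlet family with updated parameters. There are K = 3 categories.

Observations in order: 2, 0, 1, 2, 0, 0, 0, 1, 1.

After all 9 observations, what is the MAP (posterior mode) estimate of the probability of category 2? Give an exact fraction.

obs 1: x=2 → posterior Dirichlet(11/5, 12/5, 6)
obs 2: x=0 → posterior Dirichlet(16/5, 12/5, 6)
obs 3: x=1 → posterior Dirichlet(16/5, 17/5, 6)
obs 4: x=2 → posterior Dirichlet(16/5, 17/5, 7)
obs 5: x=0 → posterior Dirichlet(21/5, 17/5, 7)
obs 6: x=0 → posterior Dirichlet(26/5, 17/5, 7)
obs 7: x=0 → posterior Dirichlet(31/5, 17/5, 7)
obs 8: x=1 → posterior Dirichlet(31/5, 22/5, 7)
obs 9: x=1 → posterior Dirichlet(31/5, 27/5, 7)

5/13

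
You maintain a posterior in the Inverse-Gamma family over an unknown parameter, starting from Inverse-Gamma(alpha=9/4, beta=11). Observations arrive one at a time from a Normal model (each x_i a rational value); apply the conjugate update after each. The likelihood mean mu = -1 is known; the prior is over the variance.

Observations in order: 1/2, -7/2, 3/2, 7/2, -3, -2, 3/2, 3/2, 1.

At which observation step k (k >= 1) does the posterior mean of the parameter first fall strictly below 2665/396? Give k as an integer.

k = 3

obs 1: x=1/2 → posterior Inverse-Gamma(11/4, 97/8)
obs 2: x=-7/2 → posterior Inverse-Gamma(13/4, 61/4)
obs 3: x=3/2 → posterior Inverse-Gamma(15/4, 147/8)
obs 4: x=7/2 → posterior Inverse-Gamma(17/4, 57/2)
obs 5: x=-3 → posterior Inverse-Gamma(19/4, 61/2)
obs 6: x=-2 → posterior Inverse-Gamma(21/4, 31)
obs 7: x=3/2 → posterior Inverse-Gamma(23/4, 273/8)
obs 8: x=3/2 → posterior Inverse-Gamma(25/4, 149/4)
obs 9: x=1 → posterior Inverse-Gamma(27/4, 157/4)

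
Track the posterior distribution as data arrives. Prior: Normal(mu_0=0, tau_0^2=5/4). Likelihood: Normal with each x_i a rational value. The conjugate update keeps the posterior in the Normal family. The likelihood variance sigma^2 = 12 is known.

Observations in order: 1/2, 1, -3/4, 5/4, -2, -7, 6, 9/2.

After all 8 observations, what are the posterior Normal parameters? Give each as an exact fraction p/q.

obs 1: x=1/2 → posterior Normal(5/106, 60/53)
obs 2: x=1 → posterior Normal(15/116, 30/29)
obs 3: x=-3/4 → posterior Normal(5/84, 20/21)
obs 4: x=5/4 → posterior Normal(5/34, 15/17)
obs 5: x=-2 → posterior Normal(0, 60/73)
obs 6: x=-7 → posterior Normal(-35/78, 10/13)
obs 7: x=6 → posterior Normal(-5/83, 60/83)
obs 8: x=9/2 → posterior Normal(35/176, 15/22)

mu_0=35/176, tau_0^2=15/22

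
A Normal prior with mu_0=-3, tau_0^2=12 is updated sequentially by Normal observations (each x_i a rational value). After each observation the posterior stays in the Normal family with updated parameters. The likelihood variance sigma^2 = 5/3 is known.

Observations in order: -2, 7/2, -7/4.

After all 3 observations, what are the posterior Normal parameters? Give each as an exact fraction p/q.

obs 1: x=-2 → posterior Normal(-87/41, 60/41)
obs 2: x=7/2 → posterior Normal(39/77, 60/77)
obs 3: x=-7/4 → posterior Normal(-24/113, 60/113)

mu_0=-24/113, tau_0^2=60/113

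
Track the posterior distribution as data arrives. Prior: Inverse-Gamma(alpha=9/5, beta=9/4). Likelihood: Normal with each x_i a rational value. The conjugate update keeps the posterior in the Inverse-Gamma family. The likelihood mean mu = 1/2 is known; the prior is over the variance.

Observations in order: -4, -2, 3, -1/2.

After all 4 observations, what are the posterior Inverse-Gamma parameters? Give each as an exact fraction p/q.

obs 1: x=-4 → posterior Inverse-Gamma(23/10, 99/8)
obs 2: x=-2 → posterior Inverse-Gamma(14/5, 31/2)
obs 3: x=3 → posterior Inverse-Gamma(33/10, 149/8)
obs 4: x=-1/2 → posterior Inverse-Gamma(19/5, 153/8)

alpha=19/5, beta=153/8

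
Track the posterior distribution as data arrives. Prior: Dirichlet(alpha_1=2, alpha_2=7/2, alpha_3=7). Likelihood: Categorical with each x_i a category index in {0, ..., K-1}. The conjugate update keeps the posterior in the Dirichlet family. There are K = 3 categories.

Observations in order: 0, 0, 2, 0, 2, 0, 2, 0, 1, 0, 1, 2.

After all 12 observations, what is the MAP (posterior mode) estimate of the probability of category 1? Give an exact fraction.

9/43

obs 1: x=0 → posterior Dirichlet(3, 7/2, 7)
obs 2: x=0 → posterior Dirichlet(4, 7/2, 7)
obs 3: x=2 → posterior Dirichlet(4, 7/2, 8)
obs 4: x=0 → posterior Dirichlet(5, 7/2, 8)
obs 5: x=2 → posterior Dirichlet(5, 7/2, 9)
obs 6: x=0 → posterior Dirichlet(6, 7/2, 9)
obs 7: x=2 → posterior Dirichlet(6, 7/2, 10)
obs 8: x=0 → posterior Dirichlet(7, 7/2, 10)
obs 9: x=1 → posterior Dirichlet(7, 9/2, 10)
obs 10: x=0 → posterior Dirichlet(8, 9/2, 10)
obs 11: x=1 → posterior Dirichlet(8, 11/2, 10)
obs 12: x=2 → posterior Dirichlet(8, 11/2, 11)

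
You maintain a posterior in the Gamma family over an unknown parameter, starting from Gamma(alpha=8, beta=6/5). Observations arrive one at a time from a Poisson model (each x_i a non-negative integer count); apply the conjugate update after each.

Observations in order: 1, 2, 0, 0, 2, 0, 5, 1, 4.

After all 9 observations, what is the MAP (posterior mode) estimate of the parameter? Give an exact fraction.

obs 1: x=1 → posterior Gamma(9, 11/5)
obs 2: x=2 → posterior Gamma(11, 16/5)
obs 3: x=0 → posterior Gamma(11, 21/5)
obs 4: x=0 → posterior Gamma(11, 26/5)
obs 5: x=2 → posterior Gamma(13, 31/5)
obs 6: x=0 → posterior Gamma(13, 36/5)
obs 7: x=5 → posterior Gamma(18, 41/5)
obs 8: x=1 → posterior Gamma(19, 46/5)
obs 9: x=4 → posterior Gamma(23, 51/5)

110/51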